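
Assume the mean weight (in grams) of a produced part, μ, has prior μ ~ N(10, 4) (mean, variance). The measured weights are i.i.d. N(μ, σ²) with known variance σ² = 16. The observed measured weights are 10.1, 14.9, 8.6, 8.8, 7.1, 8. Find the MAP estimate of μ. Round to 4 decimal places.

n = 6; x̄ = (10.1 + 14.9 + 8.6 + 8.8 + 7.1 + 8)/6 = 57.5/6 = 115/12 ≈ 9.5833.
For a Normal prior and Normal likelihood with known variance, the posterior is Normal; its mode equals its mean, the precision-weighted average.
Prior precision 1/σ₀² = 1/4 = 0.25; data precision n/σ² = 6/16 = 0.375.
μ̂ = (0.25·10 + 0.375·(115/12)) / (0.25 + 0.375) = 6.09375/0.625 = 9.7500.

μ̂_MAP = 9.7500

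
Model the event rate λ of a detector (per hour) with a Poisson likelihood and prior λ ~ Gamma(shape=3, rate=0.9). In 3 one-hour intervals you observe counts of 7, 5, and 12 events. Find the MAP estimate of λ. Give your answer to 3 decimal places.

Σxᵢ = 7+5+12 = 24, with n = 3.
Posterior ∝ λ^2e^(−0.9λ) · λ^24e^(−3λ) = λ^26e^(−3.9λ), i.e. Gamma(shape=27, rate=3.9).
The mode of a Gamma(a, b) with a ≥ 1 (shape–rate) is (a−1)/b = 26/3.9 ≈ 6.667.

λ̂_MAP = 6.667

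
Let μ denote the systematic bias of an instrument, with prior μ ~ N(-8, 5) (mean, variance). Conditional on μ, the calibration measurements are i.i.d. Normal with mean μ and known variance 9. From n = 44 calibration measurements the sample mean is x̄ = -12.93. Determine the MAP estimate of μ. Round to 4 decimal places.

n = 44, x̄ = -12.93.
For a Normal prior and Normal likelihood with known variance, the posterior is Normal; its mode equals its mean, the precision-weighted average.
Prior precision 1/σ₀² = 1/5 = 0.2; data precision n/σ² = 44/9.
μ̂ = (0.2·(-8) + (44/9)·(-12.93)) / (0.2 + 44/9) = (-4861/75)/(229/45) = -14583/1145 ≈ -12.7362.

μ̂_MAP = -12.7362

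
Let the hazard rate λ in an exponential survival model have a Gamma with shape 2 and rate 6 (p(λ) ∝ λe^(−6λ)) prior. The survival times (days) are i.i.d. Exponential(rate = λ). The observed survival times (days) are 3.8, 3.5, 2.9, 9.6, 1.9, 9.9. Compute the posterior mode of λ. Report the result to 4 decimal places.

λ̂_MAP = 0.1862

The Exponential(rate=λ) likelihood is ∝ λ^n e^(−λΣtᵢ). Here n = 6 and Σtᵢ = 3.8 + 3.5 + 2.9 + 9.6 + 1.9 + 9.9 = 31.6.
Posterior ∝ λe^(−6λ) · λ^6e^(−31.6λ) = λ^7e^(−37.6λ), i.e. Gamma(8, 37.6).
Mode = (a−1)/b = 7/37.6 ≈ 0.1862.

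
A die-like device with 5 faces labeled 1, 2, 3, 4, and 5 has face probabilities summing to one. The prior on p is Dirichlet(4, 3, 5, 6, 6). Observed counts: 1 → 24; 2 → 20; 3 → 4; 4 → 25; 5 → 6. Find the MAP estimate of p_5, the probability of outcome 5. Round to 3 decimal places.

MAP estimate: 0.112

The posterior is Dirichlet(αᵢ + nᵢ) = Dirichlet(28, 23, 9, 31, 12).
For a Dirichlet(a₁,…,a_K) with all aᵢ > 1, the mode has j-th component (aⱼ − 1)/(Σaᵢ − K).
Here Σaᵢ = 103 and K = 5, so p_5 = (12 − 1)/(103 − 5) = 11/98 ≈ 0.112.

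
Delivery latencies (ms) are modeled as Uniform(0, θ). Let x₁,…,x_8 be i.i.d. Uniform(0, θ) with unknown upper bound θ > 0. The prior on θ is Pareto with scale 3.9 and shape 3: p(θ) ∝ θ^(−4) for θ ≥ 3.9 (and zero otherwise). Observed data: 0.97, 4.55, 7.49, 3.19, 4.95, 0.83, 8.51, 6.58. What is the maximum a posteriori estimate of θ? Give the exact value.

θ̂_MAP = 8.51

The Uniform(0, θ) likelihood is θ^(−n) for θ ≥ max(xᵢ), zero otherwise. Here max(xᵢ) = 8.51.
Posterior ∝ θ^(−4) · θ^(−8) = θ^(−12) on θ ≥ max(3.9, 8.51) = 8.51.
This density is strictly decreasing in θ, so the posterior mode lies at the lower boundary of the support.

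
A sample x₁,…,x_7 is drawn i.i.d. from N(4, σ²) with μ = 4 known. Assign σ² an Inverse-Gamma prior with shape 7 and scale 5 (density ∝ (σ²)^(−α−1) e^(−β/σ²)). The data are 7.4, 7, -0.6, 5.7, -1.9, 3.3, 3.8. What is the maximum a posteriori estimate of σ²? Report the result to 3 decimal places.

Sum of squared deviations about the known mean: SS = (7.4−4)² + (7−4)² + (-0.6−4)² + (5.7−4)² + (-1.9−4)² + (3.3−4)² + (3.8−4)² = 79.95.
The Normal likelihood contributes (σ²)^(−n/2) exp(−SS/(2σ²)), so the posterior is Inverse-Gamma(α + n/2, β + SS/2) = Inverse-Gamma(10.5, 44.975).
The mode of Inverse-Gamma(a, b) is b/(a+1) = 44.975/11.5 ≈ 3.911.

σ̂²_MAP = 3.911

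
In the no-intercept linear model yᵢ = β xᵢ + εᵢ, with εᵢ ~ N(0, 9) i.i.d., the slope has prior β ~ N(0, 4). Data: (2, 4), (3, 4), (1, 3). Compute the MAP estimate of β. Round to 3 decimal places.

log p(β | y) = −Σ(yᵢ − βxᵢ)²/(2·9) − β²/(2·4) + const.
Setting the derivative to zero: Σxᵢ(yᵢ − βxᵢ)/9 − β/4 = 0, so β = Σxᵢyᵢ / (Σxᵢ² + σ²/τ²).
Σxᵢyᵢ = 2·4 + 3·4 + 1·3 = 23; Σxᵢ² = 14; σ²/τ² = 2.25.
β̂_MAP = 23 / (14 + 2.25) = 23/16.25 ≈ 1.415.

β̂_MAP = 1.415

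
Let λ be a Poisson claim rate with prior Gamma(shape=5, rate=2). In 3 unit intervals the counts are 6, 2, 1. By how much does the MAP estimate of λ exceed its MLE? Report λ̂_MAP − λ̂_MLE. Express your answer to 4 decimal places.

MAP − MLE = -0.4000

Σxᵢ = 9. Posterior is Gamma(14, 5); MAP = (14−1)/5 = 13/5 ≈ 2.60000.
MLE = x̄ = 9/3 ≈ 3.00000.
Difference = 13/5 − 9/3 = -2/5 ≈ -0.4000.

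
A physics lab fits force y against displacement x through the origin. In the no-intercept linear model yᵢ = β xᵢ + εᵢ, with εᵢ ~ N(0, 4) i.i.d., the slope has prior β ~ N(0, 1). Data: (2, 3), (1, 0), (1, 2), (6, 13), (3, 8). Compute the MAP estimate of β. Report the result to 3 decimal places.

log p(β | y) = −Σ(yᵢ − βxᵢ)²/(2·4) − β²/(2·1) + const.
Setting the derivative to zero: Σxᵢ(yᵢ − βxᵢ)/4 − β/1 = 0, so β = Σxᵢyᵢ / (Σxᵢ² + σ²/τ²).
Σxᵢyᵢ = 2·3 + 1·0 + 1·2 + 6·13 + 3·8 = 110; Σxᵢ² = 51; σ²/τ² = 4.
β̂_MAP = 110 / (51 + 4) = 110/55 ≈ 2.000.

β̂_MAP = 2.000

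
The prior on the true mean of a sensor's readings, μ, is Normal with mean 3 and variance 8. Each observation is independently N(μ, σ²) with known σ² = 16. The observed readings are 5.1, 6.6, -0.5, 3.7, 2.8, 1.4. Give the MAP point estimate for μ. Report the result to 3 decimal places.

μ̂_MAP = 3.138

n = 6; x̄ = (5.1 + 6.6 + (-0.5) + 3.7 + 2.8 + 1.4)/6 = 19.1/6 = 191/60 ≈ 3.1833.
For a Normal prior and Normal likelihood with known variance, the posterior is Normal; its mode equals its mean, the precision-weighted average.
Prior precision 1/σ₀² = 1/8 = 0.125; data precision n/σ² = 6/16 = 0.375.
μ̂ = (0.125·3 + 0.375·(191/60)) / (0.125 + 0.375) = 1.56875/0.5 = 3.1375 ≈ 3.138.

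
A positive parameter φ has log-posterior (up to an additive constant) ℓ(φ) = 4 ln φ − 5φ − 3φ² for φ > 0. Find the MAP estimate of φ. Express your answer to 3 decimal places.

φ̂_MAP = 0.500

ℓ'(φ) = 4/φ − 5 − 6φ. Setting this to zero and multiplying by φ: 6φ² + 5φ − 4 = 0.
φ = (−5 + √(5² + 4·6·4)) / (2·6) = (−5 + √121) / 12 = (−5 + 11)/12 = 1/2.
ℓ''(φ) = −4/φ² − 6 < 0, confirming a maximum.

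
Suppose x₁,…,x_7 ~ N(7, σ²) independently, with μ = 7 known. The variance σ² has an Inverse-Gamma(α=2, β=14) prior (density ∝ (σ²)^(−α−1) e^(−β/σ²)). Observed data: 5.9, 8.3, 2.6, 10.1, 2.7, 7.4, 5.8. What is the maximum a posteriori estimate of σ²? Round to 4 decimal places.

Sum of squared deviations about the known mean: SS = (5.9−7)² + (8.3−7)² + (2.6−7)² + (10.1−7)² + (2.7−7)² + (7.4−7)² + (5.8−7)² = 51.96.
The Normal likelihood contributes (σ²)^(−n/2) exp(−SS/(2σ²)), so the posterior is Inverse-Gamma(α + n/2, β + SS/2) = Inverse-Gamma(5.5, 39.98).
The mode of Inverse-Gamma(a, b) is b/(a+1) = 39.98/6.5 ≈ 6.1508.

σ̂²_MAP = 6.1508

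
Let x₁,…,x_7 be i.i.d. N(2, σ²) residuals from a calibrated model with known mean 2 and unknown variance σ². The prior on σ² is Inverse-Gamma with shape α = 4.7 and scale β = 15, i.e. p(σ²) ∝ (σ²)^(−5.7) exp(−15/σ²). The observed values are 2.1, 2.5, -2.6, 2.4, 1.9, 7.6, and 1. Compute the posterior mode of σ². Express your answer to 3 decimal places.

σ̂²_MAP = 4.563

Sum of squared deviations about the known mean: SS = (2.1−2)² + (2.5−2)² + (-2.6−2)² + (2.4−2)² + (1.9−2)² + (7.6−2)² + (1−2)² = 53.95.
The Normal likelihood contributes (σ²)^(−n/2) exp(−SS/(2σ²)), so the posterior is Inverse-Gamma(α + n/2, β + SS/2) = Inverse-Gamma(8.2, 41.975).
The mode of Inverse-Gamma(a, b) is b/(a+1) = 41.975/9.2 ≈ 4.563.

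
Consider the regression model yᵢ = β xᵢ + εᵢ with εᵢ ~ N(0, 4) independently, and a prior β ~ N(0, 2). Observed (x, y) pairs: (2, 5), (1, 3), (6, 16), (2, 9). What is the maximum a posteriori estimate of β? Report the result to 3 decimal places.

β̂_MAP = 2.702

log p(β | y) = −Σ(yᵢ − βxᵢ)²/(2·4) − β²/(2·2) + const.
Setting the derivative to zero: Σxᵢ(yᵢ − βxᵢ)/4 − β/2 = 0, so β = Σxᵢyᵢ / (Σxᵢ² + σ²/τ²).
Σxᵢyᵢ = 2·5 + 1·3 + 6·16 + 2·9 = 127; Σxᵢ² = 45; σ²/τ² = 2.
β̂_MAP = 127 / (45 + 2) = 127/47 ≈ 2.702.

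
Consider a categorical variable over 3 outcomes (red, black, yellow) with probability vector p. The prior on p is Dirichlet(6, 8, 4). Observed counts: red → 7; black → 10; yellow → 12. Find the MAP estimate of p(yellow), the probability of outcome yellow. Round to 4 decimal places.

The posterior is Dirichlet(αᵢ + nᵢ) = Dirichlet(13, 18, 16).
For a Dirichlet(a₁,…,a_K) with all aᵢ > 1, the mode has j-th component (aⱼ − 1)/(Σaᵢ − K).
Here Σaᵢ = 47 and K = 3, so p(yellow) = (16 − 1)/(47 − 3) = 15/44 ≈ 0.3409.

MAP estimate of p(yellow) = 0.3409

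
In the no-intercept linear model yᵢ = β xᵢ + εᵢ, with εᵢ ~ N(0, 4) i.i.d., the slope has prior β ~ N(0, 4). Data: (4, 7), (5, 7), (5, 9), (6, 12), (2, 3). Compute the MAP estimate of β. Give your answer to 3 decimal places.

log p(β | y) = −Σ(yᵢ − βxᵢ)²/(2·4) − β²/(2·4) + const.
Setting the derivative to zero: Σxᵢ(yᵢ − βxᵢ)/4 − β/4 = 0, so β = Σxᵢyᵢ / (Σxᵢ² + σ²/τ²).
Σxᵢyᵢ = 4·7 + 5·7 + 5·9 + 6·12 + 2·3 = 186; Σxᵢ² = 106; σ²/τ² = 1.
β̂_MAP = 186 / (106 + 1) = 186/107 ≈ 1.738.

β̂_MAP = 1.738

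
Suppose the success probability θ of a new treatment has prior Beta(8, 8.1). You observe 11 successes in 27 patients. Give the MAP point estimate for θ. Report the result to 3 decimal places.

Prior: Beta(8, 8.1).
Data: 11 successes in 27 trials. The binomial likelihood contributes θ^11(1−θ)^16, so the posterior is Beta(8+11, 8.1+16) = Beta(19, 24.1).
For Beta(a, b) with a, b > 1 the mode is (a−1)/(a+b−2) = 18/41.1 ≈ 0.438.

θ̂_MAP = 0.438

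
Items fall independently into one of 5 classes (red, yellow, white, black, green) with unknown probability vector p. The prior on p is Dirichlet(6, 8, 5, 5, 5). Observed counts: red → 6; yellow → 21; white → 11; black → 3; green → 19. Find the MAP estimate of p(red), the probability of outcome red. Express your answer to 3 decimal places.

The posterior is Dirichlet(αᵢ + nᵢ) = Dirichlet(12, 29, 16, 8, 24).
For a Dirichlet(a₁,…,a_K) with all aᵢ > 1, the mode has j-th component (aⱼ − 1)/(Σaᵢ − K).
Here Σaᵢ = 89 and K = 5, so p(red) = (12 − 1)/(89 − 5) = 11/84 ≈ 0.131.

MAP estimate of p(red) = 0.131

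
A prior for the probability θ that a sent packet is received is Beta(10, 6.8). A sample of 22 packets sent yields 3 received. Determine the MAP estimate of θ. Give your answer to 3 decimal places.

Prior: Beta(10, 6.8).
Data: 3 successes in 22 trials. The binomial likelihood contributes θ^3(1−θ)^19, so the posterior is Beta(10+3, 6.8+19) = Beta(13, 25.8).
For Beta(a, b) with a, b > 1 the mode is (a−1)/(a+b−2) = 12/36.8 ≈ 0.326.

θ̂_MAP = 0.326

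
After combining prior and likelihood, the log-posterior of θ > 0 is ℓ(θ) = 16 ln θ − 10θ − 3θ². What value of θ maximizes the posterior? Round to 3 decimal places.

ℓ'(θ) = 16/θ − 10 − 6θ. Setting this to zero and multiplying by θ: 6θ² + 10θ − 16 = 0.
θ = (−10 + √(10² + 4·6·16)) / (2·6) = (−10 + √484) / 12 = (−10 + 22)/12 = 1.
ℓ''(θ) = −16/θ² − 6 < 0, confirming a maximum.

θ̂_MAP = 1.000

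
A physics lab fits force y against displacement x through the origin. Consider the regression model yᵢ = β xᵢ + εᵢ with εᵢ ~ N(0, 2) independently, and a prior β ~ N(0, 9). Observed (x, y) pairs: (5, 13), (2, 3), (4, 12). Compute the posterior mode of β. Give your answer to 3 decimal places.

β̂_MAP = 2.631

log p(β | y) = −Σ(yᵢ − βxᵢ)²/(2·2) − β²/(2·9) + const.
Setting the derivative to zero: Σxᵢ(yᵢ − βxᵢ)/2 − β/9 = 0, so β = Σxᵢyᵢ / (Σxᵢ² + σ²/τ²).
Σxᵢyᵢ = 5·13 + 2·3 + 4·12 = 119; Σxᵢ² = 45; σ²/τ² = 2/9.
β̂_MAP = 119 / (45 + 2/9) = 119/(407/9) = 1071/407 ≈ 2.631.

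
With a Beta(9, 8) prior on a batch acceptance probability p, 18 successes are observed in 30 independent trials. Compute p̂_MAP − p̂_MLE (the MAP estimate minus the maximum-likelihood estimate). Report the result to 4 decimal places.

MAP − MLE = -0.0222

Posterior is Beta(27, 20); MAP = (27−1)/(47−2) = 26/45 ≈ 0.57778.
MLE ignores the prior: p̂_MLE = k/n = 18/30 ≈ 0.60000.
Difference = 26/45 − 18/30 = -1/45 ≈ -0.0222.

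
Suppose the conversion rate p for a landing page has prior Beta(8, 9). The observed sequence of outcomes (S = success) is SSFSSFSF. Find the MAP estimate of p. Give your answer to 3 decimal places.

Prior: Beta(8, 9).
Data: 5 successes in 8 trials (from the sequence). The binomial likelihood contributes p^5(1−p)^3, so the posterior is Beta(8+5, 9+3) = Beta(13, 12).
For Beta(a, b) with a, b > 1 the mode is (a−1)/(a+b−2) = 12/23 ≈ 0.522.

p̂_MAP = 0.522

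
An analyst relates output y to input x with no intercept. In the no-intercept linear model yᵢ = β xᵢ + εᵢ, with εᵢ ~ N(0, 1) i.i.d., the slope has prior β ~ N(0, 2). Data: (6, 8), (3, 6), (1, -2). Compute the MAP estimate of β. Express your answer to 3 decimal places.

β̂_MAP = 1.376

log p(β | y) = −Σ(yᵢ − βxᵢ)²/(2·1) − β²/(2·2) + const.
Setting the derivative to zero: Σxᵢ(yᵢ − βxᵢ)/1 − β/2 = 0, so β = Σxᵢyᵢ / (Σxᵢ² + σ²/τ²).
Σxᵢyᵢ = 6·8 + 3·6 + 1·(-2) = 64; Σxᵢ² = 46; σ²/τ² = 0.5.
β̂_MAP = 64 / (46 + 0.5) = 64/46.5 ≈ 1.376.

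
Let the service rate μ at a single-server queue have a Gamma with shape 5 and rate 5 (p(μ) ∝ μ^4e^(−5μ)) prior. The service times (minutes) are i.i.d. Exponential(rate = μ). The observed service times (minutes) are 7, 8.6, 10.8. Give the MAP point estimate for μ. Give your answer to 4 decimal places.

μ̂_MAP = 0.2229

The Exponential(rate=μ) likelihood is ∝ μ^n e^(−μΣtᵢ). Here n = 3 and Σtᵢ = 7 + 8.6 + 10.8 = 26.4.
Posterior ∝ μ^4e^(−5μ) · μ^3e^(−26.4μ) = μ^7e^(−31.4μ), i.e. Gamma(8, 31.4).
Mode = (a−1)/b = 7/31.4 ≈ 0.2229.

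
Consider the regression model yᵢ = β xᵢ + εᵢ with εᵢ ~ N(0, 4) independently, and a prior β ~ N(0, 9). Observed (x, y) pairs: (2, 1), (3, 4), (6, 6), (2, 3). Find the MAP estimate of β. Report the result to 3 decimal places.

β̂_MAP = 1.048

log p(β | y) = −Σ(yᵢ − βxᵢ)²/(2·4) − β²/(2·9) + const.
Setting the derivative to zero: Σxᵢ(yᵢ − βxᵢ)/4 − β/9 = 0, so β = Σxᵢyᵢ / (Σxᵢ² + σ²/τ²).
Σxᵢyᵢ = 2·1 + 3·4 + 6·6 + 2·3 = 56; Σxᵢ² = 53; σ²/τ² = 4/9.
β̂_MAP = 56 / (53 + 4/9) = 56/(481/9) = 504/481 ≈ 1.048.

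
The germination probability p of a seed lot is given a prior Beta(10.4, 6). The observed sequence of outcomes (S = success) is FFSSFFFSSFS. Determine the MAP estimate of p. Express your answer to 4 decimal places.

p̂_MAP = 0.5669

Prior: Beta(10.4, 6).
Data: 5 successes in 11 trials (from the sequence). The binomial likelihood contributes p^5(1−p)^6, so the posterior is Beta(10.4+5, 6+6) = Beta(15.4, 12).
For Beta(a, b) with a, b > 1 the mode is (a−1)/(a+b−2) = 14.4/25.4 ≈ 0.5669.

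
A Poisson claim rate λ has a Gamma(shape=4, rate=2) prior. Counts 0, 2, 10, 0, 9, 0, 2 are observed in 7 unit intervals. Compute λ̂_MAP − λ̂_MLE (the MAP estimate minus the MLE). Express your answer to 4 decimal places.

MAP − MLE = -0.3968

Σxᵢ = 23. Posterior is Gamma(27, 9); MAP = (27−1)/9 = 26/9 ≈ 2.88889.
MLE = x̄ = 23/7 ≈ 3.28571.
Difference = 26/9 − 23/7 = -25/63 ≈ -0.3968.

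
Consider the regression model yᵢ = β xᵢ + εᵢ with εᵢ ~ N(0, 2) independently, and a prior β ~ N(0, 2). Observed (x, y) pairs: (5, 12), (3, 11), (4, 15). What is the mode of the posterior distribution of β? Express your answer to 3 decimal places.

log p(β | y) = −Σ(yᵢ − βxᵢ)²/(2·2) − β²/(2·2) + const.
Setting the derivative to zero: Σxᵢ(yᵢ − βxᵢ)/2 − β/2 = 0, so β = Σxᵢyᵢ / (Σxᵢ² + σ²/τ²).
Σxᵢyᵢ = 5·12 + 3·11 + 4·15 = 153; Σxᵢ² = 50; σ²/τ² = 1.
β̂_MAP = 153 / (50 + 1) = 153/51 ≈ 3.000.

β̂_MAP = 3.000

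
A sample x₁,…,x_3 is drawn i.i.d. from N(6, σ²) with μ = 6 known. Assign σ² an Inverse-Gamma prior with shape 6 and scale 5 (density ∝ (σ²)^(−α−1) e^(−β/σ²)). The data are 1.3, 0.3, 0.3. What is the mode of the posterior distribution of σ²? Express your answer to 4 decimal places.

Sum of squared deviations about the known mean: SS = (1.3−6)² + (0.3−6)² + (0.3−6)² = 87.07.
The Normal likelihood contributes (σ²)^(−n/2) exp(−SS/(2σ²)), so the posterior is Inverse-Gamma(α + n/2, β + SS/2) = Inverse-Gamma(7.5, 48.535).
The mode of Inverse-Gamma(a, b) is b/(a+1) = 48.535/8.5 ≈ 5.7100.

σ̂²_MAP = 5.7100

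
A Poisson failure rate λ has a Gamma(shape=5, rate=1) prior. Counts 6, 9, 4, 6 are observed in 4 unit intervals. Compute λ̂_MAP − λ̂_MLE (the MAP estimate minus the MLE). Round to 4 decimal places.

Σxᵢ = 25. Posterior is Gamma(30, 5); MAP = (30−1)/5 = 29/5 ≈ 5.80000.
MLE = x̄ = 25/4 ≈ 6.25000.
Difference = 29/5 − 25/4 = -9/20 ≈ -0.4500.

MAP − MLE = -0.4500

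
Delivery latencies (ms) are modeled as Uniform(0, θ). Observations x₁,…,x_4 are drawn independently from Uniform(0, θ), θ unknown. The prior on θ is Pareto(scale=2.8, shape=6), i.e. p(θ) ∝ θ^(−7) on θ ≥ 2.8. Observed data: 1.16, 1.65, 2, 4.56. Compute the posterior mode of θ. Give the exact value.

The Uniform(0, θ) likelihood is θ^(−n) for θ ≥ max(xᵢ), zero otherwise. Here max(xᵢ) = 4.56.
Posterior ∝ θ^(−7) · θ^(−4) = θ^(−11) on θ ≥ max(2.8, 4.56) = 4.56.
This density is strictly decreasing in θ, so the posterior mode lies at the lower boundary of the support.

θ̂_MAP = 4.56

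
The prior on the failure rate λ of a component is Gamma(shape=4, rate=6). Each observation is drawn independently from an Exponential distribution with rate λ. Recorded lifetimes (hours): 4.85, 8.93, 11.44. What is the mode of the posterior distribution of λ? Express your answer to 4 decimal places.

λ̂_MAP = 0.1922

The Exponential(rate=λ) likelihood is ∝ λ^n e^(−λΣtᵢ). Here n = 3 and Σtᵢ = 4.85 + 8.93 + 11.44 = 25.22.
Posterior ∝ λ^3e^(−6λ) · λ^3e^(−25.22λ) = λ^6e^(−31.22λ), i.e. Gamma(7, 31.22).
Mode = (a−1)/b = 6/31.22 ≈ 0.1922.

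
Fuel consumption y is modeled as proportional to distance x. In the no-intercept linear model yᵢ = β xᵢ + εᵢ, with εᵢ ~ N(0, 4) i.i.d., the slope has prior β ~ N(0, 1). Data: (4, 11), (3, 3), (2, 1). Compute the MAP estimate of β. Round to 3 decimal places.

β̂_MAP = 1.667

log p(β | y) = −Σ(yᵢ − βxᵢ)²/(2·4) − β²/(2·1) + const.
Setting the derivative to zero: Σxᵢ(yᵢ − βxᵢ)/4 − β/1 = 0, so β = Σxᵢyᵢ / (Σxᵢ² + σ²/τ²).
Σxᵢyᵢ = 4·11 + 3·3 + 2·1 = 55; Σxᵢ² = 29; σ²/τ² = 4.
β̂_MAP = 55 / (29 + 4) = 55/33 ≈ 1.667.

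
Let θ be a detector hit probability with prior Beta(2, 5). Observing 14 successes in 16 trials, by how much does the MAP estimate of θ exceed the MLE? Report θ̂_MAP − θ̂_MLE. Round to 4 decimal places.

Posterior is Beta(16, 7); MAP = (16−1)/(23−2) = 15/21 ≈ 0.71429.
MLE ignores the prior: θ̂_MLE = k/n = 14/16 ≈ 0.87500.
Difference = 15/21 − 14/16 = -9/56 ≈ -0.1607.

MAP − MLE = -0.1607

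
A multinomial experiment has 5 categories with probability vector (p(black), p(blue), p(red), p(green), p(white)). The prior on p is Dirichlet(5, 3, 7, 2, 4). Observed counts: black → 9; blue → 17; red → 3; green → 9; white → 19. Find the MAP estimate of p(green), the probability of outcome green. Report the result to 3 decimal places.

MAP estimate of p(green) = 0.137

The posterior is Dirichlet(αᵢ + nᵢ) = Dirichlet(14, 20, 10, 11, 23).
For a Dirichlet(a₁,…,a_K) with all aᵢ > 1, the mode has j-th component (aⱼ − 1)/(Σaᵢ − K).
Here Σaᵢ = 78 and K = 5, so p(green) = (11 − 1)/(78 − 5) = 10/73 ≈ 0.137.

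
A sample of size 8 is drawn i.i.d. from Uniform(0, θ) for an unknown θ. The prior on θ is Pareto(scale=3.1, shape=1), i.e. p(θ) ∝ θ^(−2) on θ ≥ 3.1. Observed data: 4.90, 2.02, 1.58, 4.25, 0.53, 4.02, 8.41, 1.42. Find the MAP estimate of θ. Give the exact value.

θ̂_MAP = 8.41

The Uniform(0, θ) likelihood is θ^(−n) for θ ≥ max(xᵢ), zero otherwise. Here max(xᵢ) = 8.41.
Posterior ∝ θ^(−2) · θ^(−8) = θ^(−10) on θ ≥ max(3.1, 8.41) = 8.41.
This density is strictly decreasing in θ, so the posterior mode lies at the lower boundary of the support.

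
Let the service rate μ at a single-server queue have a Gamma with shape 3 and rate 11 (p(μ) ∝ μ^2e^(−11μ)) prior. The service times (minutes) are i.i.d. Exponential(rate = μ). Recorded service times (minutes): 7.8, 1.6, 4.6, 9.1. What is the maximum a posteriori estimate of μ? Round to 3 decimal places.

μ̂_MAP = 0.176

The Exponential(rate=μ) likelihood is ∝ μ^n e^(−μΣtᵢ). Here n = 4 and Σtᵢ = 7.8 + 1.6 + 4.6 + 9.1 = 23.1.
Posterior ∝ μ^2e^(−11μ) · μ^4e^(−23.1μ) = μ^6e^(−34.1μ), i.e. Gamma(7, 34.1).
Mode = (a−1)/b = 6/34.1 ≈ 0.176.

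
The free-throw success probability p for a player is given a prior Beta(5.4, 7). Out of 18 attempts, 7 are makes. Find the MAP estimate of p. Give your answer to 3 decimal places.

p̂_MAP = 0.401

Prior: Beta(5.4, 7).
Data: 7 successes in 18 trials. The binomial likelihood contributes p^7(1−p)^11, so the posterior is Beta(5.4+7, 7+11) = Beta(12.4, 18).
For Beta(a, b) with a, b > 1 the mode is (a−1)/(a+b−2) = 11.4/28.4 ≈ 0.401.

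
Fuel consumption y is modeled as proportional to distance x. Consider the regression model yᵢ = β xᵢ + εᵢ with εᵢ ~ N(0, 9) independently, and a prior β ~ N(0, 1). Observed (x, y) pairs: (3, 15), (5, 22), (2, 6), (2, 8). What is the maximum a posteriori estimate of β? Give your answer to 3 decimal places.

β̂_MAP = 3.588

log p(β | y) = −Σ(yᵢ − βxᵢ)²/(2·9) − β²/(2·1) + const.
Setting the derivative to zero: Σxᵢ(yᵢ − βxᵢ)/9 − β/1 = 0, so β = Σxᵢyᵢ / (Σxᵢ² + σ²/τ²).
Σxᵢyᵢ = 3·15 + 5·22 + 2·6 + 2·8 = 183; Σxᵢ² = 42; σ²/τ² = 9.
β̂_MAP = 183 / (42 + 9) = 183/51 ≈ 3.588.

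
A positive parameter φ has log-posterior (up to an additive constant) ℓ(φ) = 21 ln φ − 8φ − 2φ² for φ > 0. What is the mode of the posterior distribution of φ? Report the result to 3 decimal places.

φ̂_MAP = 1.500

ℓ'(φ) = 21/φ − 8 − 4φ. Setting this to zero and multiplying by φ: 4φ² + 8φ − 21 = 0.
φ = (−8 + √(8² + 4·4·21)) / (2·4) = (−8 + √400) / 8 = (−8 + 20)/8 = 3/2.
ℓ''(φ) = −21/φ² − 4 < 0, confirming a maximum.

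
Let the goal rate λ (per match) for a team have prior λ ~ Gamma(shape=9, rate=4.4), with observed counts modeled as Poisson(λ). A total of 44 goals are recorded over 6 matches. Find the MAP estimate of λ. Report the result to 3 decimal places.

λ̂_MAP = 5.000

Σxᵢ = 44, n = 6.
Posterior ∝ λ^8e^(−4.4λ) · λ^44e^(−6λ) = λ^52e^(−10.4λ), i.e. Gamma(shape=53, rate=10.4).
The mode of a Gamma(a, b) with a ≥ 1 (shape–rate) is (a−1)/b = 52/10.4 ≈ 5.000.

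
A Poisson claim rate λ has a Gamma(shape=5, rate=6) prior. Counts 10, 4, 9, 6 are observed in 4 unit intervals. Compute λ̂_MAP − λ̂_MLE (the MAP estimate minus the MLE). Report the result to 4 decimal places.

MAP − MLE = -3.9500

Σxᵢ = 29. Posterior is Gamma(34, 10); MAP = (34−1)/10 = 33/10 ≈ 3.30000.
MLE = x̄ = 29/4 ≈ 7.25000.
Difference = 33/10 − 29/4 = -79/20 ≈ -3.9500.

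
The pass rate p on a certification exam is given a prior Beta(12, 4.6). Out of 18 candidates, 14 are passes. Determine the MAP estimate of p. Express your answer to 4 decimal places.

p̂_MAP = 0.7669

Prior: Beta(12, 4.6).
Data: 14 successes in 18 trials. The binomial likelihood contributes p^14(1−p)^4, so the posterior is Beta(12+14, 4.6+4) = Beta(26, 8.6).
For Beta(a, b) with a, b > 1 the mode is (a−1)/(a+b−2) = 25/32.6 ≈ 0.7669.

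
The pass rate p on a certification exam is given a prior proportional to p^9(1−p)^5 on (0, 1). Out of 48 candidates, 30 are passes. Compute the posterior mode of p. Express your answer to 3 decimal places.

The prior density ∝ p^9(1−p)^5 is the kernel of Beta(10, 6).
Data: 30 successes in 48 trials. The binomial likelihood contributes p^30(1−p)^18, so the posterior is Beta(10+30, 6+18) = Beta(40, 24).
For Beta(a, b) with a, b > 1 the mode is (a−1)/(a+b−2) = 39/62 ≈ 0.629.

p̂_MAP = 0.629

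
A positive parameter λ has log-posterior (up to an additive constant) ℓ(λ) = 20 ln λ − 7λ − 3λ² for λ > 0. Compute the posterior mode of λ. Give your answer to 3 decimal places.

ℓ'(λ) = 20/λ − 7 − 6λ. Setting this to zero and multiplying by λ: 6λ² + 7λ − 20 = 0.
λ = (−7 + √(7² + 4·6·20)) / (2·6) = (−7 + √529) / 12 = (−7 + 23)/12 = 4/3.
ℓ''(λ) = −20/λ² − 6 < 0, confirming a maximum.

λ̂_MAP = 1.333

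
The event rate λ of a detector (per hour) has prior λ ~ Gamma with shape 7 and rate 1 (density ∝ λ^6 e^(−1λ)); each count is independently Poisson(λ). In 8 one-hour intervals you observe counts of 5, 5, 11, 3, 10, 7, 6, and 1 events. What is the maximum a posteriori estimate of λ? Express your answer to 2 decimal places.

Σxᵢ = 5+5+11+3+10+7+6+1 = 48, with n = 8.
Posterior ∝ λ^6e^(−1λ) · λ^48e^(−8λ) = λ^54e^(−9λ), i.e. Gamma(shape=55, rate=9).
The mode of a Gamma(a, b) with a ≥ 1 (shape–rate) is (a−1)/b = 54/9 ≈ 6.00.

λ̂_MAP = 6.00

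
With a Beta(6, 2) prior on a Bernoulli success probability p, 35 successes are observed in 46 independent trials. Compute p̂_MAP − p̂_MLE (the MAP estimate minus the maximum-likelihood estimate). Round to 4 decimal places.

Posterior is Beta(41, 13); MAP = (41−1)/(54−2) = 40/52 ≈ 0.76923.
MLE ignores the prior: p̂_MLE = k/n = 35/46 ≈ 0.76087.
Difference = 40/52 − 35/46 = 5/598 ≈ 0.0084.

MAP − MLE = 0.0084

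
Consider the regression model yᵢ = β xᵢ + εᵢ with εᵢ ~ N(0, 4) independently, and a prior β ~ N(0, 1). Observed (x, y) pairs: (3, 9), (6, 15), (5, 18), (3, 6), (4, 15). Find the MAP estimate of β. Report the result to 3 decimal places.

β̂_MAP = 2.879

log p(β | y) = −Σ(yᵢ − βxᵢ)²/(2·4) − β²/(2·1) + const.
Setting the derivative to zero: Σxᵢ(yᵢ − βxᵢ)/4 − β/1 = 0, so β = Σxᵢyᵢ / (Σxᵢ² + σ²/τ²).
Σxᵢyᵢ = 3·9 + 6·15 + 5·18 + 3·6 + 4·15 = 285; Σxᵢ² = 95; σ²/τ² = 4.
β̂_MAP = 285 / (95 + 4) = 285/99 ≈ 2.879.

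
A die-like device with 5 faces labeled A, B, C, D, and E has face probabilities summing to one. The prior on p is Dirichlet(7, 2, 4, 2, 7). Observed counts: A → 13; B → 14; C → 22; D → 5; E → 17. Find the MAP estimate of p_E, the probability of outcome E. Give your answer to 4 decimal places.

The posterior is Dirichlet(αᵢ + nᵢ) = Dirichlet(20, 16, 26, 7, 24).
For a Dirichlet(a₁,…,a_K) with all aᵢ > 1, the mode has j-th component (aⱼ − 1)/(Σaᵢ − K).
Here Σaᵢ = 93 and K = 5, so p_E = (24 − 1)/(93 − 5) = 23/88 ≈ 0.2614.

MAP estimate of p_E = 0.2614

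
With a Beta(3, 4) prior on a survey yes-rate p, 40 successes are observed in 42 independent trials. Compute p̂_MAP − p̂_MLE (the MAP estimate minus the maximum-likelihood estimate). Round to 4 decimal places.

Posterior is Beta(43, 6); MAP = (43−1)/(49−2) = 42/47 ≈ 0.89362.
MLE ignores the prior: p̂_MLE = k/n = 40/42 ≈ 0.95238.
Difference = 42/47 − 40/42 = -58/987 ≈ -0.0588.

MAP − MLE = -0.0588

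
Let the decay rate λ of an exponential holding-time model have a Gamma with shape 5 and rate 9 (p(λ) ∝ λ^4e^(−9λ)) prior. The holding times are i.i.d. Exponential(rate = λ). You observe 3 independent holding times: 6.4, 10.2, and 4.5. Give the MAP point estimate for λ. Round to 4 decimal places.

λ̂_MAP = 0.2326

The Exponential(rate=λ) likelihood is ∝ λ^n e^(−λΣtᵢ). Here n = 3 and Σtᵢ = 6.4 + 10.2 + 4.5 = 21.1.
Posterior ∝ λ^4e^(−9λ) · λ^3e^(−21.1λ) = λ^7e^(−30.1λ), i.e. Gamma(8, 30.1).
Mode = (a−1)/b = 7/30.1 ≈ 0.2326.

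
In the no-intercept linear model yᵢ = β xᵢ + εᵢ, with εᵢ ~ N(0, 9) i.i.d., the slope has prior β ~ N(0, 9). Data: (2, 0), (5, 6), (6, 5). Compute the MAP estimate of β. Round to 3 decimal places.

β̂_MAP = 0.909

log p(β | y) = −Σ(yᵢ − βxᵢ)²/(2·9) − β²/(2·9) + const.
Setting the derivative to zero: Σxᵢ(yᵢ − βxᵢ)/9 − β/9 = 0, so β = Σxᵢyᵢ / (Σxᵢ² + σ²/τ²).
Σxᵢyᵢ = 2·0 + 5·6 + 6·5 = 60; Σxᵢ² = 65; σ²/τ² = 1.
β̂_MAP = 60 / (65 + 1) = 60/66 ≈ 0.909.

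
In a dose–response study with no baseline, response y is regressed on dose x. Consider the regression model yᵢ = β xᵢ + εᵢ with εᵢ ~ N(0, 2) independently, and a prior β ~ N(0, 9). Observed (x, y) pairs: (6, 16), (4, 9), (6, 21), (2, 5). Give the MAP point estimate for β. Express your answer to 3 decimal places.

β̂_MAP = 2.906

log p(β | y) = −Σ(yᵢ − βxᵢ)²/(2·2) − β²/(2·9) + const.
Setting the derivative to zero: Σxᵢ(yᵢ − βxᵢ)/2 − β/9 = 0, so β = Σxᵢyᵢ / (Σxᵢ² + σ²/τ²).
Σxᵢyᵢ = 6·16 + 4·9 + 6·21 + 2·5 = 268; Σxᵢ² = 92; σ²/τ² = 2/9.
β̂_MAP = 268 / (92 + 2/9) = 268/(830/9) = 1206/415 ≈ 2.906.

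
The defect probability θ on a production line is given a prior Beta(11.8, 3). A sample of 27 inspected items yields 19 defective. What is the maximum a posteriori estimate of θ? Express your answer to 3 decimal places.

θ̂_MAP = 0.749

Prior: Beta(11.8, 3).
Data: 19 successes in 27 trials. The binomial likelihood contributes θ^19(1−θ)^8, so the posterior is Beta(11.8+19, 3+8) = Beta(30.8, 11).
For Beta(a, b) with a, b > 1 the mode is (a−1)/(a+b−2) = 29.8/39.8 ≈ 0.749.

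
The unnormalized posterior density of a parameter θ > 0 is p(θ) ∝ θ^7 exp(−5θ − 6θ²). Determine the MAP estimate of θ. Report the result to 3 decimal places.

ℓ'(θ) = 7/θ − 5 − 12θ. Setting this to zero and multiplying by θ: 12θ² + 5θ − 7 = 0.
θ = (−5 + √(5² + 4·12·7)) / (2·12) = (−5 + √361) / 24 = (−5 + 19)/24 = 7/12.
ℓ''(θ) = −7/θ² − 12 < 0, confirming a maximum.

θ̂_MAP = 0.583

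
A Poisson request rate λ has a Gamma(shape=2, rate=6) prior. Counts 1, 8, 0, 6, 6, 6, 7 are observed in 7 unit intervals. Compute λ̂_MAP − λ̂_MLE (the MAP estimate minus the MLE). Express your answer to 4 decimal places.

Σxᵢ = 34. Posterior is Gamma(36, 13); MAP = (36−1)/13 = 35/13 ≈ 2.69231.
MLE = x̄ = 34/7 ≈ 4.85714.
Difference = 35/13 − 34/7 = -197/91 ≈ -2.1648.

MAP − MLE = -2.1648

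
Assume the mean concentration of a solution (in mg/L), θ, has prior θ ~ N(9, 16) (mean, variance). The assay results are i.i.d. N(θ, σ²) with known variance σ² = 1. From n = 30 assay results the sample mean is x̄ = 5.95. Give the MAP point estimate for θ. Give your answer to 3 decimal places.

θ̂_MAP = 5.956

n = 30, x̄ = 5.95.
For a Normal prior and Normal likelihood with known variance, the posterior is Normal; its mode equals its mean, the precision-weighted average.
Prior precision 1/σ₀² = 1/16 = 0.0625; data precision n/σ² = 30/1 = 30.
θ̂ = (0.0625·9 + 30·5.95) / (0.0625 + 30) = 179.0625/30.0625 = 2865/481 ≈ 5.956.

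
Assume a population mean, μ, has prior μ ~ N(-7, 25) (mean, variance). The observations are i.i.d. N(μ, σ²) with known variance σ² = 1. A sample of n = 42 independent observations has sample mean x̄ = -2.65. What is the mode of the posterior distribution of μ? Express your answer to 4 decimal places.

μ̂_MAP = -2.6541

n = 42, x̄ = -2.65.
For a Normal prior and Normal likelihood with known variance, the posterior is Normal; its mode equals its mean, the precision-weighted average.
Prior precision 1/σ₀² = 1/25 = 0.04; data precision n/σ² = 42/1 = 42.
μ̂ = (0.04·(-7) + 42·(-2.65)) / (0.04 + 42) = (-111.58)/42.04 = -5579/2102 ≈ -2.6541.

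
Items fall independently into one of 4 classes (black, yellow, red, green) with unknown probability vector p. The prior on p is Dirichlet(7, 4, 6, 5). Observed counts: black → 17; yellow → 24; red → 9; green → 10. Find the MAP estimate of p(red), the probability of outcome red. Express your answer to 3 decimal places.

MAP estimate of p(red) = 0.179

The posterior is Dirichlet(αᵢ + nᵢ) = Dirichlet(24, 28, 15, 15).
For a Dirichlet(a₁,…,a_K) with all aᵢ > 1, the mode has j-th component (aⱼ − 1)/(Σaᵢ − K).
Here Σaᵢ = 82 and K = 4, so p(red) = (15 − 1)/(82 − 4) = 14/78 ≈ 0.179.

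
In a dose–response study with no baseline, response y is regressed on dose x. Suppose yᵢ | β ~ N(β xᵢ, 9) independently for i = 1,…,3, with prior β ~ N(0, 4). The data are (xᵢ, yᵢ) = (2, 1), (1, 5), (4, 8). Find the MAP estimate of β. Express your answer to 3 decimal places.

log p(β | y) = −Σ(yᵢ − βxᵢ)²/(2·9) − β²/(2·4) + const.
Setting the derivative to zero: Σxᵢ(yᵢ − βxᵢ)/9 − β/4 = 0, so β = Σxᵢyᵢ / (Σxᵢ² + σ²/τ²).
Σxᵢyᵢ = 2·1 + 1·5 + 4·8 = 39; Σxᵢ² = 21; σ²/τ² = 2.25.
β̂_MAP = 39 / (21 + 2.25) = 39/23.25 ≈ 1.677.

β̂_MAP = 1.677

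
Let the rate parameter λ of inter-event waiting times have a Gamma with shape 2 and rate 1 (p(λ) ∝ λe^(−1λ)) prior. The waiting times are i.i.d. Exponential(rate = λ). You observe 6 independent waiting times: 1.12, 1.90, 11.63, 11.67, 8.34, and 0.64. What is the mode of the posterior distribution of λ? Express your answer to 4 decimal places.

λ̂_MAP = 0.1928

The Exponential(rate=λ) likelihood is ∝ λ^n e^(−λΣtᵢ). Here n = 6 and Σtᵢ = 1.12 + 1.90 + 11.63 + 11.67 + 8.34 + 0.64 = 35.30.
Posterior ∝ λe^(−1λ) · λ^6e^(−35.30λ) = λ^7e^(−36.30λ), i.e. Gamma(8, 36.30).
Mode = (a−1)/b = 7/36.30 ≈ 0.1928.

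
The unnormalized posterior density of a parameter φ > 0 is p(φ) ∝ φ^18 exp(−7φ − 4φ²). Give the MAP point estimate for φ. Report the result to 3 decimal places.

φ̂_MAP = 1.125

ℓ'(φ) = 18/φ − 7 − 8φ. Setting this to zero and multiplying by φ: 8φ² + 7φ − 18 = 0.
φ = (−7 + √(7² + 4·8·18)) / (2·8) = (−7 + √625) / 16 = (−7 + 25)/16 = 9/8.
ℓ''(φ) = −18/φ² − 8 < 0, confirming a maximum.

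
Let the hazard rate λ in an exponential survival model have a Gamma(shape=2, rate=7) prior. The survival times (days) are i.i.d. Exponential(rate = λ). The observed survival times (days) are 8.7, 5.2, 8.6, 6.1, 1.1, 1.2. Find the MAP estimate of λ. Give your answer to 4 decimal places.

λ̂_MAP = 0.1847

The Exponential(rate=λ) likelihood is ∝ λ^n e^(−λΣtᵢ). Here n = 6 and Σtᵢ = 8.7 + 5.2 + 8.6 + 6.1 + 1.1 + 1.2 = 30.9.
Posterior ∝ λe^(−7λ) · λ^6e^(−30.9λ) = λ^7e^(−37.9λ), i.e. Gamma(8, 37.9).
Mode = (a−1)/b = 7/37.9 ≈ 0.1847.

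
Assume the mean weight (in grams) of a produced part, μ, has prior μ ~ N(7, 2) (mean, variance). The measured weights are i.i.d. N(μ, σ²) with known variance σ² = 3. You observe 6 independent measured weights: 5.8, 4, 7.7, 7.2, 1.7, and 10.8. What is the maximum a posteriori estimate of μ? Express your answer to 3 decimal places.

n = 6; x̄ = (5.8 + 4 + 7.7 + 7.2 + 1.7 + 10.8)/6 = 37.2/6 = 6.2.
For a Normal prior and Normal likelihood with known variance, the posterior is Normal; its mode equals its mean, the precision-weighted average.
Prior precision 1/σ₀² = 1/2 = 0.5; data precision n/σ² = 6/3 = 2.
μ̂ = (0.5·7 + 2·6.2) / (0.5 + 2) = 15.9/2.5 = 6.360.

μ̂_MAP = 6.360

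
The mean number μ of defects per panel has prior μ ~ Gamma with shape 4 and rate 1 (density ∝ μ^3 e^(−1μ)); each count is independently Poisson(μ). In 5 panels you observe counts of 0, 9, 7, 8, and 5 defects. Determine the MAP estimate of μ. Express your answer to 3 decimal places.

μ̂_MAP = 5.333

Σxᵢ = 0+9+7+8+5 = 29, with n = 5.
Posterior ∝ μ^3e^(−1μ) · μ^29e^(−5μ) = μ^32e^(−6μ), i.e. Gamma(shape=33, rate=6).
The mode of a Gamma(a, b) with a ≥ 1 (shape–rate) is (a−1)/b = 32/6 ≈ 5.333.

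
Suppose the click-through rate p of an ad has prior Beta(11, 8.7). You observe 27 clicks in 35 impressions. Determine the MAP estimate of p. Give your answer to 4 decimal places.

p̂_MAP = 0.7021

Prior: Beta(11, 8.7).
Data: 27 successes in 35 trials. The binomial likelihood contributes p^27(1−p)^8, so the posterior is Beta(11+27, 8.7+8) = Beta(38, 16.7).
For Beta(a, b) with a, b > 1 the mode is (a−1)/(a+b−2) = 37/52.7 ≈ 0.7021.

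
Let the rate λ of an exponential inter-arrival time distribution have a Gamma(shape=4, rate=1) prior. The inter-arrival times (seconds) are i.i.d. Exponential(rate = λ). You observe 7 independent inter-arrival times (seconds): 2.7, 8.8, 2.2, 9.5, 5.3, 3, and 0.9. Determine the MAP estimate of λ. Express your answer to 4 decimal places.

The Exponential(rate=λ) likelihood is ∝ λ^n e^(−λΣtᵢ). Here n = 7 and Σtᵢ = 2.7 + 8.8 + 2.2 + 9.5 + 5.3 + 3 + 0.9 = 32.4.
Posterior ∝ λ^3e^(−1λ) · λ^7e^(−32.4λ) = λ^10e^(−33.4λ), i.e. Gamma(11, 33.4).
Mode = (a−1)/b = 10/33.4 ≈ 0.2994.

λ̂_MAP = 0.2994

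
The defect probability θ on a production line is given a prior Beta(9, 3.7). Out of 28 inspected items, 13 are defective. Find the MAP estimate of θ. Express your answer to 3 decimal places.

Prior: Beta(9, 3.7).
Data: 13 successes in 28 trials. The binomial likelihood contributes θ^13(1−θ)^15, so the posterior is Beta(9+13, 3.7+15) = Beta(22, 18.7).
For Beta(a, b) with a, b > 1 the mode is (a−1)/(a+b−2) = 21/38.7 ≈ 0.543.

θ̂_MAP = 0.543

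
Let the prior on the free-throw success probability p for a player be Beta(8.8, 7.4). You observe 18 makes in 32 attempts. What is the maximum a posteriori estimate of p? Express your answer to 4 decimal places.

Prior: Beta(8.8, 7.4).
Data: 18 successes in 32 trials. The binomial likelihood contributes p^18(1−p)^14, so the posterior is Beta(8.8+18, 7.4+14) = Beta(26.8, 21.4).
For Beta(a, b) with a, b > 1 the mode is (a−1)/(a+b−2) = 25.8/46.2 ≈ 0.5584.

p̂_MAP = 0.5584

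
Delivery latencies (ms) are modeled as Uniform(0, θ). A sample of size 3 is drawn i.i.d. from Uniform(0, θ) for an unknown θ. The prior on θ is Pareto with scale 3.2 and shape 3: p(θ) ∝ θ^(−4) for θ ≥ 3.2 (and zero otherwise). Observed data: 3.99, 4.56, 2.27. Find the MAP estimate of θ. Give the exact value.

θ̂_MAP = 4.56

The Uniform(0, θ) likelihood is θ^(−n) for θ ≥ max(xᵢ), zero otherwise. Here max(xᵢ) = 4.56.
Posterior ∝ θ^(−4) · θ^(−3) = θ^(−7) on θ ≥ max(3.2, 4.56) = 4.56.
This density is strictly decreasing in θ, so the posterior mode lies at the lower boundary of the support.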